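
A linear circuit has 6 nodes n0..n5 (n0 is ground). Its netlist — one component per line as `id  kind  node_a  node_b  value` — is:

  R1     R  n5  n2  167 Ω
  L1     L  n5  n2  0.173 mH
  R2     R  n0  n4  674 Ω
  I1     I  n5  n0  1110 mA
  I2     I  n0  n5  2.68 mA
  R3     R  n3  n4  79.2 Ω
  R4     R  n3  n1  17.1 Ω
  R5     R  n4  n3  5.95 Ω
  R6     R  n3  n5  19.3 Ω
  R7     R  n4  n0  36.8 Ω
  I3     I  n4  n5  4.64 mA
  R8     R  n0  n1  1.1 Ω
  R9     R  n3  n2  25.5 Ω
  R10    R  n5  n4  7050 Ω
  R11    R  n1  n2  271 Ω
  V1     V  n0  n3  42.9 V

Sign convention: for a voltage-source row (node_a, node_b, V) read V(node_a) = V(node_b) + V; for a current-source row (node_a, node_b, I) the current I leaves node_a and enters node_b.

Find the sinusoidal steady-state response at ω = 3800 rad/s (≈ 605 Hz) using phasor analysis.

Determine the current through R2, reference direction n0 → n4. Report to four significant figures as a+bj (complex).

Element admittances at ω=3800 rad/s:
  Y(R1) = 0.005988+0.000j S between n5,n2
  Y(L1) = 0.000-1.521j S between n5,n2
  Y(R2) = 0.001484+0.000j S between n0,n4
  I1: injects 1.11 A into n0 (from n5)
  I2: injects 0.00268 A into n5 (from n0)
  Y(R3) = 0.01263+0.000j S between n3,n4
  Y(R4) = 0.05848+0.000j S between n3,n1
  Y(R5) = 0.1681+0.000j S between n4,n3
  Y(R6) = 0.05181+0.000j S between n3,n5
  Y(R7) = 0.02717+0.000j S between n4,n0
  I3: injects 0.00464 A into n5 (from n4)
  Y(R8) = 0.9091+0.000j S between n0,n1
  Y(R9) = 0.03922+0.000j S between n3,n2
  Y(R10) = 0.0001418+0.000j S between n5,n4
  Y(R11) = 0.003690+0.000j S between n1,n2
  V1: constraint V(n0)−V(n3) = 42.9
Assemble and solve the 6×6 MNA system:
  V(n1)=-2.784+0.0007925j  V(n2)=-52.95+0.2086j  V(n3)=-42.90+0.000j  V(n4)=-37.06-0.0001166j  V(n5)=-52.96-0.1722j
  i(V1)=-2.486+0.0007171j

0.05499+1.730e-07j A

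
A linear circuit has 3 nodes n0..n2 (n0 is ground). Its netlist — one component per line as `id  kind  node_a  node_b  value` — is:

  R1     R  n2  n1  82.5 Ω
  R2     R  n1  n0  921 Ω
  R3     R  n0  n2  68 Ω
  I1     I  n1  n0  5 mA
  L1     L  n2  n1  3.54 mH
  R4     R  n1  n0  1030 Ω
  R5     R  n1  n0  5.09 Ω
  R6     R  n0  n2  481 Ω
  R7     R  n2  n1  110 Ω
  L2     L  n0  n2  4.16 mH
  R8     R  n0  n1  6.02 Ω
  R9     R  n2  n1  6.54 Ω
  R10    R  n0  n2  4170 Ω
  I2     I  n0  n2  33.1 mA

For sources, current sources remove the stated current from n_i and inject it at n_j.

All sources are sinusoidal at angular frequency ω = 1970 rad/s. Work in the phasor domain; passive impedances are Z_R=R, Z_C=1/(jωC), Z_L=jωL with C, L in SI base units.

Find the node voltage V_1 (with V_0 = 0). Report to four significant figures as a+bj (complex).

0.03857+0.02225j V

MNA unknowns: 2 node voltages V₁..V_2
R1: Y=0.01212+0.000j on G[2,1]
R2: Y=0.001086+0.000j on G[1,0]
R3: Y=0.01471+0.000j on G[0,2]
I1: z[1]−=0.005, z[0]+=0.005
L1: Y=0.000-0.1434j on G[2,1]
R4: Y=0.0009709+0.000j on G[1,0]
R5: Y=0.1965+0.000j on G[1,0]
R6: Y=0.002079+0.000j on G[0,2]
R7: Y=0.009091+0.000j on G[2,1]
L2: Y=0.000-0.1220j on G[0,2]
R8: Y=0.1661+0.000j on G[0,1]
R9: Y=0.1529+0.000j on G[2,1]
R10: Y=0.0002398+0.000j on G[0,2]
I2: z[0]−=0.0331, z[2]+=0.0331
solve → V1=0.03857+0.02225j, V2=0.08095+0.1037j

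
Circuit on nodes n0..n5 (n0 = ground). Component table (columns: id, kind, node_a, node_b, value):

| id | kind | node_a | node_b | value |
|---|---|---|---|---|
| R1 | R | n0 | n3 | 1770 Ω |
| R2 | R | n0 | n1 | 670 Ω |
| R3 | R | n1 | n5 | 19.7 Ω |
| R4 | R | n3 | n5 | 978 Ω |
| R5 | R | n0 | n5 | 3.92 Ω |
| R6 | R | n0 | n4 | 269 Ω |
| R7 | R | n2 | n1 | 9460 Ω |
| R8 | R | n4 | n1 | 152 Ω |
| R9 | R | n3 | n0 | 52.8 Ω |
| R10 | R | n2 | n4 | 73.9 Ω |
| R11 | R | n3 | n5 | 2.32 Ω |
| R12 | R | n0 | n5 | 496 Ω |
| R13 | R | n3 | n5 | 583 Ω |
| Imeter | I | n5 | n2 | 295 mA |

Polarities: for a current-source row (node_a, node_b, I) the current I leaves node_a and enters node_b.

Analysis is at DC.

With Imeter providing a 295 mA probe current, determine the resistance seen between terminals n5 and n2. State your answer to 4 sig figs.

R_eq = 176.2 Ω

MNA unknowns: 5 node voltages V₁..V_5
R1: Y=0.0005650 on G[0,3]
R2: Y=0.001493 on G[0,1]
R3: Y=0.05076 on G[1,5]
R4: Y=0.001022 on G[3,5]
R5: Y=0.2551 on G[0,5]
R6: Y=0.003717 on G[0,4]
R7: Y=0.0001057 on G[2,1]
R8: Y=0.006579 on G[4,1]
R9: Y=0.01894 on G[3,0]
R10: Y=0.01353 on G[2,4]
R11: Y=0.4310 on G[3,5]
R12: Y=0.002016 on G[0,5]
R13: Y=0.001715 on G[3,5]
Imeter: z[5]−=0.295, z[2]+=0.295
solve → V1=3.091, V2=51.55, V3=-0.4047, V4=30.13, V5=-0.4229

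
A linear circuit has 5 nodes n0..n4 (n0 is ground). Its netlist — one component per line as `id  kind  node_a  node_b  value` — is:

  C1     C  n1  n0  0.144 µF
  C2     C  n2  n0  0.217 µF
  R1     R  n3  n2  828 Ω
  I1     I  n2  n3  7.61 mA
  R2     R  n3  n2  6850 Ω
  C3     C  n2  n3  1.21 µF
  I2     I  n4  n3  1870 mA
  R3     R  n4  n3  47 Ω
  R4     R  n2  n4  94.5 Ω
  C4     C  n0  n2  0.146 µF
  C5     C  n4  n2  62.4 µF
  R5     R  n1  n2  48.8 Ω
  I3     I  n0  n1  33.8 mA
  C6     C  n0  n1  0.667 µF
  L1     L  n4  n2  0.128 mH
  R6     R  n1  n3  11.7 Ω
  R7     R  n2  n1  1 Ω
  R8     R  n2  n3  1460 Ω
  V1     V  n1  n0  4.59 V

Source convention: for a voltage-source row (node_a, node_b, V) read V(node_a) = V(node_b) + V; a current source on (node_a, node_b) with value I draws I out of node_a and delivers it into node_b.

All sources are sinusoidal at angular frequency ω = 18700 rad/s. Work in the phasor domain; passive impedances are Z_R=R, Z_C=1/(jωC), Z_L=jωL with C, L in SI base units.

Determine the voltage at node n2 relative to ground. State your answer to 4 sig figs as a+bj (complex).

3.234+0.2475j V

Element admittances at ω=18700 rad/s:
  Y(C1) = 0.000+0.002693j S between n1,n0
  Y(C2) = 0.000+0.004058j S between n2,n0
  Y(R1) = 0.001208+0.000j S between n3,n2
  I1: injects 0.00761 A into n3 (from n2)
  Y(R2) = 0.0001460+0.000j S between n3,n2
  Y(C3) = 0.000+0.02263j S between n2,n3
  I2: injects 1.87 A into n3 (from n4)
  Y(R3) = 0.02128+0.000j S between n4,n3
  Y(R4) = 0.01058+0.000j S between n2,n4
  Y(C4) = 0.000+0.002730j S between n0,n2
  Y(C5) = 0.000+1.167j S between n4,n2
  Y(R5) = 0.02049+0.000j S between n1,n2
  I3: injects 0.0338 A into n1 (from n0)
  Y(C6) = 0.000+0.01247j S between n0,n1
  Y(L1) = 0.000-0.4178j S between n4,n2
  Y(R6) = 0.08547+0.000j S between n1,n3
  Y(R7) = 1.000+0.000j S between n2,n1
  Y(R8) = 0.0006849+0.000j S between n2,n3
  V1: constraint V(n1)−V(n0) = 4.59
Assemble and solve the 5×5 MNA system:
  V(n1)=4.590+0.000j  V(n2)=3.234+0.2475j  V(n3)=20.80-3.212j  V(n4)=3.051+2.237j
  i(V1)=0.03548-0.09156j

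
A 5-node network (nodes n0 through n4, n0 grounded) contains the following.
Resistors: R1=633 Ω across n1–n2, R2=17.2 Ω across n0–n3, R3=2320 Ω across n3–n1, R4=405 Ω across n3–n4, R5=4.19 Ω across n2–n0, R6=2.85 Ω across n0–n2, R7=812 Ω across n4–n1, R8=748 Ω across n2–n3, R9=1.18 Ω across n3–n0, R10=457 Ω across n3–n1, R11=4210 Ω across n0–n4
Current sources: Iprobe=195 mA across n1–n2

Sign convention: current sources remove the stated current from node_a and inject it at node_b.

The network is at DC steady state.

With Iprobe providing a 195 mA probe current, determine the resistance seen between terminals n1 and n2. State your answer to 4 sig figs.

R_eq = 199.5 Ω

Apply KCL at each of the 4 non-ground nodes and solve the resulting linear system.
Node n1: branches {R1, R3, R7, R10, Iprobe} → V_1 = -38.67
Node n2: branches {R1, R5, R6, R8, Iprobe} → V_2 = 0.2257
Node n3: branches {R2, R3, R4, R8, R9, R10} → V_3 = -0.1437
Node n4: branches {R4, R7, R11} → V_4 = -12.18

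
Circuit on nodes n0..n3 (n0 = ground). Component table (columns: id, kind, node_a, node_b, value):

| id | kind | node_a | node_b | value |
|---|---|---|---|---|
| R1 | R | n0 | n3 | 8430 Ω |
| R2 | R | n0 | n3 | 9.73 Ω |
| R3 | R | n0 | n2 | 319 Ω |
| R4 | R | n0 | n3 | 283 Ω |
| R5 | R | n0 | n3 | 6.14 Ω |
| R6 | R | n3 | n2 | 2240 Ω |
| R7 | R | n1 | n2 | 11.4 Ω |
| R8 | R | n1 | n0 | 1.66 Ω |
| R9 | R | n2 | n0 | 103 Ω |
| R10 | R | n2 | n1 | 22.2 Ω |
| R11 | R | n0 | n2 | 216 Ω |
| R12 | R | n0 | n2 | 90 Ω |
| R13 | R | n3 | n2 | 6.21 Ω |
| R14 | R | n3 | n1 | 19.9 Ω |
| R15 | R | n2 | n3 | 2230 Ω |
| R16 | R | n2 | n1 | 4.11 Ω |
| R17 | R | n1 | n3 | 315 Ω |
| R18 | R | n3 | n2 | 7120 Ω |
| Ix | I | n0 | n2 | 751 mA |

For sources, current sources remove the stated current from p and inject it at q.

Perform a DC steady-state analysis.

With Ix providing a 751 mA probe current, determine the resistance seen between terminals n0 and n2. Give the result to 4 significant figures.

Apply KCL at each of the 3 non-ground nodes and solve the resulting linear system.
Node n1: branches {R7, R8, R10, R14, R16, R17} → V_1 = 0.7981
Node n2: branches {R3, R6, R7, R9, R10, R11, R12, R13, R15, R16, R18, Ix} → V_2 = 2.079
Node n3: branches {R1, R2, R4, R5, R6, R13, R14, R15, R17, R18} → V_3 = 0.7828

R_eq = 2.768 Ω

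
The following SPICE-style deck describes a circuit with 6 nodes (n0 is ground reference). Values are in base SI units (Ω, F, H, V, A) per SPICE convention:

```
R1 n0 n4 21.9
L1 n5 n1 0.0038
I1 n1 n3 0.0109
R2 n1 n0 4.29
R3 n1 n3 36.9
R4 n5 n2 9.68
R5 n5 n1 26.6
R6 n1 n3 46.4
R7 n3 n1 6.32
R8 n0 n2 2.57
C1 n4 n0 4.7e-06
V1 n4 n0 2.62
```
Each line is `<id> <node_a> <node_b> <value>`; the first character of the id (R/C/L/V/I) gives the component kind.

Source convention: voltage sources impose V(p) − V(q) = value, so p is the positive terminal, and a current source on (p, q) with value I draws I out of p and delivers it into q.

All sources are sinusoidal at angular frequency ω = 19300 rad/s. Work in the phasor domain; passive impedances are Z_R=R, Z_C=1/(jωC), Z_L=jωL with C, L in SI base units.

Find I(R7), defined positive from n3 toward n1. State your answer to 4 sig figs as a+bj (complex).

Element admittances at ω=19300 rad/s:
  Y(R1) = 0.04566+0.000j S between n0,n4
  Y(L1) = 0.000-0.01364j S between n5,n1
  I1: injects 0.0109 A into n3 (from n1)
  Y(R2) = 0.2331+0.000j S between n1,n0
  Y(R3) = 0.02710+0.000j S between n1,n3
  Y(R4) = 0.1033+0.000j S between n5,n2
  Y(R5) = 0.03759+0.000j S between n5,n1
  Y(R6) = 0.02155+0.000j S between n1,n3
  Y(R7) = 0.1582+0.000j S between n3,n1
  Y(R8) = 0.3891+0.000j S between n0,n2
  Y(C1) = 0.000+0.09071j S between n4,n0
  V1: constraint V(n4)−V(n0) = 2.62
Assemble and solve the 6×6 MNA system:
  V(n1)=0.000+0.000j  V(n2)=0.000+0.000j  V(n3)=0.05269+0.000j  V(n4)=2.620+0.000j  V(n5)=0.000+0.000j
  i(V1)=-0.1196-0.2377j

0.008337+0.000j A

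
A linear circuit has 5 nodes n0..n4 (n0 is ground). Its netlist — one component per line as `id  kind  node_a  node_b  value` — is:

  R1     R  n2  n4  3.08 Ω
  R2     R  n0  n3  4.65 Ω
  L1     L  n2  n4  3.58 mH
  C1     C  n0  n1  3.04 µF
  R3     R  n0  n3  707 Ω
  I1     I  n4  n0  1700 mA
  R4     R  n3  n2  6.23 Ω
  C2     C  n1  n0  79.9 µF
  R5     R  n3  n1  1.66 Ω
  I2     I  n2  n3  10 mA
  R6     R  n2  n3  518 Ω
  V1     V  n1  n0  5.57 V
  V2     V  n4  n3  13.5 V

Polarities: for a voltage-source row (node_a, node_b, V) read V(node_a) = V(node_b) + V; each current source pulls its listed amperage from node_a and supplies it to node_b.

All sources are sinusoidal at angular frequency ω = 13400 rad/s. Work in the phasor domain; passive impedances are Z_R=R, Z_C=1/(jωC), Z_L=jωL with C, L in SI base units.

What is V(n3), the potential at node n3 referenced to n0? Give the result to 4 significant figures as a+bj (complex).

2.022+0.000j V

Apply KCL at each of the 4 non-ground nodes and solve the resulting linear system.
Node n1: branches {C1, C2, R5, V1} → V_1 = 5.570+0.000j
Node n2: branches {R1, L1, R4, I2, R6} → V_2 = 11.01-0.1932j
Node n3: branches {R2, R3, R4, R5, I2, R6, V2} → V_3 = 2.022+0.000j
Node n4: branches {R1, L1, I1, V2} → V_4 = 15.52+0.000j
Source currents: i(V1)=-2.138-6.190j, i(V2)=-3.170+0.03138j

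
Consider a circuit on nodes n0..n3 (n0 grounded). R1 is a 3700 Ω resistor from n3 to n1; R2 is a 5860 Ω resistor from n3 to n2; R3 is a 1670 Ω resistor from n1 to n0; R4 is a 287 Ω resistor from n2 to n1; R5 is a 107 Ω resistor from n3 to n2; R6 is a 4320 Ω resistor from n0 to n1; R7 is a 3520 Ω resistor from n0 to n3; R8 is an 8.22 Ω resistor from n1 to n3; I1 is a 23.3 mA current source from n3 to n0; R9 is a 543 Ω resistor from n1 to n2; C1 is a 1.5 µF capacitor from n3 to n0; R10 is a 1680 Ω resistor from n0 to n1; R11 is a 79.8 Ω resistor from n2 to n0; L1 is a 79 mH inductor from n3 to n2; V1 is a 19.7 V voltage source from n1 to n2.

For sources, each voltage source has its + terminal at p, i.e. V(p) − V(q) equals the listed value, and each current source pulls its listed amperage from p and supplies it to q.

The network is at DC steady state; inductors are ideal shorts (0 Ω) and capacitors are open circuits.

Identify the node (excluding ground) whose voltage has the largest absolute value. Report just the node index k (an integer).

Apply KCL at each of the 3 non-ground nodes and solve the resulting linear system.
Node n1: branches {R1, R3, R4, R6, R8, R9, R10, V1} → V_1 = 16.09
Node n2: branches {R2, R4, R5, R9, R11, L1, V1} → V_2 = -3.608
Node n3: branches {R1, R2, R5, R7, R8, I1, C1, L1} → V_3 = -3.608
Source currents: i(L1)=2.380, i(V1)=-2.530

1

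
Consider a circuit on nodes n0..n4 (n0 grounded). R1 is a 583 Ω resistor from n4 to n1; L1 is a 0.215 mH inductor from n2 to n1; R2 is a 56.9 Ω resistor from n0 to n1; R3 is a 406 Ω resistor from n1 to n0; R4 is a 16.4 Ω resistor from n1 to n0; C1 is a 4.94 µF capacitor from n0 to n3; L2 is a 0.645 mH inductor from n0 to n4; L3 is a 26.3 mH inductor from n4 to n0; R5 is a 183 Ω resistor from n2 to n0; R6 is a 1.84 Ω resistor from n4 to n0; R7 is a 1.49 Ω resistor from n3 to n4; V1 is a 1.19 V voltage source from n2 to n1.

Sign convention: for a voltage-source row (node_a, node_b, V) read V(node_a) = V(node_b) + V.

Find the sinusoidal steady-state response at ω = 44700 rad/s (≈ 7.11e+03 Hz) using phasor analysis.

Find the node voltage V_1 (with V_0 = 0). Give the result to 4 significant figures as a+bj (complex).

MNA unknowns: 4 node voltages V₁..V_4 plus 1 source current (V1)
R1: Y=0.001715+0.000j on G[4,1]
L1: Y=0.000-0.1041j on G[2,1]
R2: Y=0.01757+0.000j on G[0,1]
R3: Y=0.002463+0.000j on G[1,0]
R4: Y=0.06098+0.000j on G[1,0]
C1: Y=0.000+0.2208j on G[0,3]
L2: Y=0.000-0.03468j on G[0,4]
L3: Y=0.000-0.0008506j on G[4,0]
R5: Y=0.005464+0.000j on G[2,0]
R6: Y=0.5435+0.000j on G[4,0]
R7: Y=0.6711+0.000j on G[3,4]
V1: row V2−V1=1.19, i_V1 at 2,1
solve → V1=-0.07374+1.007e-06j, V2=1.116+1.007e-06j, V3=-0.0001590+0.0001041j, V4=-0.0001932+5.179e-05j
aux → i_V1=-0.006100+0.1238j

-0.07374+1.007e-06j V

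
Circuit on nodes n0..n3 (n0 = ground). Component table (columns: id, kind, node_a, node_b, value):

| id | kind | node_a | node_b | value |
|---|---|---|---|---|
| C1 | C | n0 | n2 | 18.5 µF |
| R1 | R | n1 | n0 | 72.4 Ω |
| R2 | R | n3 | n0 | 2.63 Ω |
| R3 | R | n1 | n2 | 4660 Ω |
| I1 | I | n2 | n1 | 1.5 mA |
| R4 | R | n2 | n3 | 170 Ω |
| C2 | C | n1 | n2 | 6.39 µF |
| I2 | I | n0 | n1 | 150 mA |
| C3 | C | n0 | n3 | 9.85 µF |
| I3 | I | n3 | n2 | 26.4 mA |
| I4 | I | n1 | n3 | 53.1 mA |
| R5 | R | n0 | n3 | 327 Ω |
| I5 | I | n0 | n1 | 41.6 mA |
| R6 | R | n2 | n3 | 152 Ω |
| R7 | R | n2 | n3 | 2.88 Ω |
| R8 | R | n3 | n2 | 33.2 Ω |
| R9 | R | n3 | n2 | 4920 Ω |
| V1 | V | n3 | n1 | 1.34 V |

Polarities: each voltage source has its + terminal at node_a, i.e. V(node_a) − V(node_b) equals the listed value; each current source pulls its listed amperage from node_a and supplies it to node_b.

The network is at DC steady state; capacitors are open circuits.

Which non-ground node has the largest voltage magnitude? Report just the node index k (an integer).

Element admittances at DC:
  Y(C1) = 0.000 S between n0,n2
  Y(R1) = 0.01381 S between n1,n0
  Y(R2) = 0.3802 S between n3,n0
  Y(R3) = 0.0002146 S between n1,n2
  I1: injects 0.0015 A into n1 (from n2)
  Y(R4) = 0.005882 S between n2,n3
  Y(C2) = 0.000 S between n1,n2
  I2: injects 0.15 A into n1 (from n0)
  Y(C3) = 0.000 S between n0,n3
  I3: injects 0.0264 A into n2 (from n3)
  I4: injects 0.0531 A into n3 (from n1)
  Y(R5) = 0.003058 S between n0,n3
  I5: injects 0.0416 A into n1 (from n0)
  Y(R6) = 0.006579 S between n2,n3
  Y(R7) = 0.3472 S between n2,n3
  Y(R8) = 0.03012 S between n3,n2
  Y(R9) = 0.0002033 S between n3,n2
  V1: constraint V(n3)−V(n1) = 1.34
Assemble and solve the 4×4 MNA system:
  V(n1)=-0.8109  V(n2)=0.5922  V(n3)=0.5291
  i(V1)=-0.1515

1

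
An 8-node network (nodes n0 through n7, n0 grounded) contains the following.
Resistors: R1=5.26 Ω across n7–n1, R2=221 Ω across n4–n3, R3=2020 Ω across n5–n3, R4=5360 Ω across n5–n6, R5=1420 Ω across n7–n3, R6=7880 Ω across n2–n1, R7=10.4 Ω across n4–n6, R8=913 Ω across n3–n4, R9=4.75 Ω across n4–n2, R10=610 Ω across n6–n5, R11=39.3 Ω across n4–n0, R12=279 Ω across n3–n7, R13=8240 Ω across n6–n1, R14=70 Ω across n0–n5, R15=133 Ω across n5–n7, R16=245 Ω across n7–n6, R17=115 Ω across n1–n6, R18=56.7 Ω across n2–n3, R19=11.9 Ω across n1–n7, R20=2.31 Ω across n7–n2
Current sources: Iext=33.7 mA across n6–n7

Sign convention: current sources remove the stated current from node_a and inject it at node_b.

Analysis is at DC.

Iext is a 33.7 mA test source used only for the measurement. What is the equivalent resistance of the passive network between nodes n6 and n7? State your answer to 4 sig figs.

R_eq = 13.89 Ω

MNA unknowns: 7 node voltages V₁..V_7
R1: Y=0.1901 on G[7,1]
R2: Y=0.004525 on G[4,3]
R3: Y=0.0004950 on G[5,3]
R4: Y=0.0001866 on G[5,6]
R5: Y=0.0007042 on G[7,3]
R6: Y=0.0001269 on G[2,1]
R7: Y=0.09615 on G[4,6]
R8: Y=0.001095 on G[3,4]
R9: Y=0.2105 on G[4,2]
R10: Y=0.001639 on G[6,5]
R11: Y=0.02545 on G[4,0]
R12: Y=0.003584 on G[3,7]
R13: Y=0.0001214 on G[6,1]
R14: Y=0.01429 on G[0,5]
R15: Y=0.007519 on G[5,7]
R16: Y=0.004082 on G[7,6]
R17: Y=0.008696 on G[1,6]
R18: Y=0.01764 on G[2,3]
R19: Y=0.08403 on G[1,7]
R20: Y=0.4329 on G[7,2]
Iext: z[6]−=0.0337, z[7]+=0.0337
solve → V1=0.1530, V2=0.1066, V3=0.08968, V4=-0.01760, V5=0.03134, V6=-0.3003, V7=0.1676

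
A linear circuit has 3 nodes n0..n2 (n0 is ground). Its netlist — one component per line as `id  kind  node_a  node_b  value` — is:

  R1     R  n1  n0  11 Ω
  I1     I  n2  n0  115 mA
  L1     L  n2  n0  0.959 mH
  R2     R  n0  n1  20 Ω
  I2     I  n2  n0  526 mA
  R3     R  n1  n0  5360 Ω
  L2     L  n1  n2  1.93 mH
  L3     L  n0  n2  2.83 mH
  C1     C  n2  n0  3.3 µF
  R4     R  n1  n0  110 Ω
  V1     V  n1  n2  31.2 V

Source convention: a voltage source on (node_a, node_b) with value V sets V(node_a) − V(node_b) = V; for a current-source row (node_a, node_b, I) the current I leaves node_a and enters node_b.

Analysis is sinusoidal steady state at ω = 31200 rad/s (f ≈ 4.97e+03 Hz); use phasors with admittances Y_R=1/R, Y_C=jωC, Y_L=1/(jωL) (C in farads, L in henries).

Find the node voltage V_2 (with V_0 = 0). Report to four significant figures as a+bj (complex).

MNA unknowns: 2 node voltages V₁..V_2 plus 1 source current (V1)
R1: Y=0.09091+0.000j on G[1,0]
I1: z[2]−=0.115, z[0]+=0.115
L1: Y=0.000-0.03342j on G[2,0]
R2: Y=0.05000+0.000j on G[0,1]
I2: z[2]−=0.526, z[0]+=0.526
R3: Y=0.0001866+0.000j on G[1,0]
L2: Y=0.000-0.01661j on G[1,2]
L3: Y=0.000-0.01133j on G[0,2]
C1: Y=0.000+0.1030j on G[2,0]
R4: Y=0.009091+0.000j on G[1,0]
V1: row V1−V2=31.2, i_V1 at 1,2
solve → V1=0.3646+11.95j, V2=-30.84+11.95j
aux → i_V1=-0.05476-1.277j

-30.84+11.95j V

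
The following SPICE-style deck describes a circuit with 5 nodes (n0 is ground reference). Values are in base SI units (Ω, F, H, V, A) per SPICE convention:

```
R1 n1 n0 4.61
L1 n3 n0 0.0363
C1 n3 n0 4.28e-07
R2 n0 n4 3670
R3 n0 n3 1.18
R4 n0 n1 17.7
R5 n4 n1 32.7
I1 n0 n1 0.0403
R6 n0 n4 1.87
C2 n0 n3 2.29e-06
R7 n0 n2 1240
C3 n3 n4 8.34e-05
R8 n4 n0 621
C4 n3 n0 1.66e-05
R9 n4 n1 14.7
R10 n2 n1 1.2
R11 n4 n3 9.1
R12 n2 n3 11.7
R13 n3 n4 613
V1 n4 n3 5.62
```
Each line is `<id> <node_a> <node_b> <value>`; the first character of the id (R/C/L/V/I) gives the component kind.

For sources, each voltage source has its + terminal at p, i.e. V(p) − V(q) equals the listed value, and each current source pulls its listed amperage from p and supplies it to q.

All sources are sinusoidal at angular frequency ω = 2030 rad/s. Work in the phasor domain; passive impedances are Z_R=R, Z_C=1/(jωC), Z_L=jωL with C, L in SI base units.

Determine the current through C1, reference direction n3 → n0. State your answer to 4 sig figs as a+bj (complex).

MNA unknowns: 4 node voltages V₁..V_4 plus 1 source current (V1)
R1: Y=0.2169+0.000j on G[1,0]
L1: Y=0.000-0.01357j on G[3,0]
C1: Y=0.000+0.0008688j on G[3,0]
R2: Y=0.0002725+0.000j on G[0,4]
R3: Y=0.8475+0.000j on G[0,3]
R4: Y=0.05650+0.000j on G[0,1]
R5: Y=0.03058+0.000j on G[4,1]
I1: z[0]−=0.0403, z[1]+=0.0403
R6: Y=0.5348+0.000j on G[0,4]
C2: Y=0.000+0.004649j on G[0,3]
R7: Y=0.0008065+0.000j on G[0,2]
C3: Y=0.000+0.1693j on G[3,4]
R8: Y=0.001610+0.000j on G[4,0]
C4: Y=0.000+0.03370j on G[3,0]
R9: Y=0.06803+0.000j on G[4,1]
R10: Y=0.8333+0.000j on G[2,1]
R11: Y=0.1099+0.000j on G[4,3]
R12: Y=0.08547+0.000j on G[2,3]
R13: Y=0.001631+0.000j on G[3,4]
V1: row V4−V3=5.62, i_V1 at 4,3
solve → V1=0.4455+0.01504j, V2=0.1958+0.01721j, V3=-2.237+0.03847j, V4=3.383+0.03847j
aux → i_V1=-2.732-0.9744j

-3.343e-05-0.001944j A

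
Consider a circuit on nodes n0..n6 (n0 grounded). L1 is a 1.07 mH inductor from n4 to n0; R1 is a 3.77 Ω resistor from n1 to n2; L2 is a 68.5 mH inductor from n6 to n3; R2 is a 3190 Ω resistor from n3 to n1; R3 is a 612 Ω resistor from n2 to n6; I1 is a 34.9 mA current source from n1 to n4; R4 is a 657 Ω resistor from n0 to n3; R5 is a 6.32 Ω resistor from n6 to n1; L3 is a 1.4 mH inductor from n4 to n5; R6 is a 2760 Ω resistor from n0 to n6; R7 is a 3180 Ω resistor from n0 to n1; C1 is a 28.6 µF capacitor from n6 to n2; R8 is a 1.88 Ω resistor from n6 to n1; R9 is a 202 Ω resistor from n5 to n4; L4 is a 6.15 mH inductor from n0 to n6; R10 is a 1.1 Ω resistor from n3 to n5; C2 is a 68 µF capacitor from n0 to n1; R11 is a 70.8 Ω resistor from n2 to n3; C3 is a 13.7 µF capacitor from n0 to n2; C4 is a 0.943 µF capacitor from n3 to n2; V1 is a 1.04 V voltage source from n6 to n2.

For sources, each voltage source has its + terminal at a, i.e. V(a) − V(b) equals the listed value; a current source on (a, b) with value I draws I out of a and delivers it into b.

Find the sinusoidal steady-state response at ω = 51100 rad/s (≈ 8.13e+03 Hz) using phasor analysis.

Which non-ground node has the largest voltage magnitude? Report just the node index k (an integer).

MNA unknowns: 6 node voltages V₁..V_6 plus 1 source current (V1)
L1: Y=0.000-0.01829j on G[4,0]
R1: Y=0.2653+0.000j on G[1,2]
L2: Y=0.000-0.0002857j on G[6,3]
R2: Y=0.0003135+0.000j on G[3,1]
R3: Y=0.001634+0.000j on G[2,6]
I1: z[1]−=0.0349, z[4]+=0.0349
R4: Y=0.001522+0.000j on G[0,3]
R5: Y=0.1582+0.000j on G[6,1]
L3: Y=0.000-0.01398j on G[4,5]
R6: Y=0.0003623+0.000j on G[0,6]
R7: Y=0.0003145+0.000j on G[0,1]
C1: Y=0.000+1.461j on G[6,2]
R8: Y=0.5319+0.000j on G[6,1]
R9: Y=0.004950+0.000j on G[5,4]
L4: Y=0.000-0.003182j on G[0,6]
R10: Y=0.9091+0.000j on G[3,5]
C2: Y=0.000+3.475j on G[0,1]
R11: Y=0.01412+0.000j on G[2,3]
C3: Y=0.000+0.7001j on G[0,2]
C4: Y=0.000+0.04819j on G[3,2]
V1: row V6−V2=1.04, i_V1 at 6,2
solve → V1=0.08976-0.05019j, V2=-0.4423+0.2763j, V3=-0.3415-0.05209j, V4=0.02223+1.006j, V5=-0.3233-0.05165j, V6=0.5977+0.2763j
aux → i_V1=-0.3535-1.743j

4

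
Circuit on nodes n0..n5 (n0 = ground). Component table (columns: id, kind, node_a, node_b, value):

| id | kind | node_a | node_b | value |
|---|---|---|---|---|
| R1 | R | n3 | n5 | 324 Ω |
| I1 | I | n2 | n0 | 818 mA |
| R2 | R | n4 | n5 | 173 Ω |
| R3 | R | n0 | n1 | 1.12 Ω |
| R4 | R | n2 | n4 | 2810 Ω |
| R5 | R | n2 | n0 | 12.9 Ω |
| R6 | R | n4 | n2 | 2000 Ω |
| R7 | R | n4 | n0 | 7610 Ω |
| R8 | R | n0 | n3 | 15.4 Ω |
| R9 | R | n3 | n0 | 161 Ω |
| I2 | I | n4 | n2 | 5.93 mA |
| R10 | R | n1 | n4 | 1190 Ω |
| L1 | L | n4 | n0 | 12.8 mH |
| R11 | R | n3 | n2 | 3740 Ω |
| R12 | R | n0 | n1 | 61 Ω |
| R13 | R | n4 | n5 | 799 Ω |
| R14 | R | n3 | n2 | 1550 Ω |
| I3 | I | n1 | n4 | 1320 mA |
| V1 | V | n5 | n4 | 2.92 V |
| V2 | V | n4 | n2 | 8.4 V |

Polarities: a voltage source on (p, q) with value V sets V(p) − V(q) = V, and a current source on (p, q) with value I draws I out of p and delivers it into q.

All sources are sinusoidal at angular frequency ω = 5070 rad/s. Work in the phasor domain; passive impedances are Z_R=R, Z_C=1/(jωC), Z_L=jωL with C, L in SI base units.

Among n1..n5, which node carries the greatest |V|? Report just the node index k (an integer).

5

Element admittances at ω=5070 rad/s:
  Y(R1) = 0.003086+0.000j S between n3,n5
  I1: injects 0.818 A into n0 (from n2)
  Y(R2) = 0.005780+0.000j S between n4,n5
  Y(R3) = 0.8929+0.000j S between n0,n1
  Y(R4) = 0.0003559+0.000j S between n2,n4
  Y(R5) = 0.07752+0.000j S between n2,n0
  Y(R6) = 0.0005000+0.000j S between n4,n2
  Y(R7) = 0.0001314+0.000j S between n4,n0
  Y(R8) = 0.06494+0.000j S between n0,n3
  Y(R9) = 0.006211+0.000j S between n3,n0
  I2: injects 0.00593 A into n2 (from n4)
  Y(R10) = 0.0008403+0.000j S between n1,n4
  Y(L1) = 0.000-0.01541j S between n4,n0
  Y(R11) = 0.0002674+0.000j S between n3,n2
  Y(R12) = 0.01639+0.000j S between n0,n1
  Y(R13) = 0.001252+0.000j S between n4,n5
  Y(R14) = 0.0006452+0.000j S between n3,n2
  I3: injects 1.32 A into n4 (from n1)
  V1: constraint V(n5)−V(n4) = 2.92
  V2: constraint V(n4)−V(n2) = 8.4
Assemble and solve the 7×7 MNA system:
  V(n1)=-1.438+0.002337j  V(n2)=5.111+2.531j  V(n3)=0.7370+0.1347j  V(n4)=13.51+2.531j  V(n5)=16.43+2.531j
  i(V1)=-0.06897-0.007395j  i(V2)=1.205+0.1984j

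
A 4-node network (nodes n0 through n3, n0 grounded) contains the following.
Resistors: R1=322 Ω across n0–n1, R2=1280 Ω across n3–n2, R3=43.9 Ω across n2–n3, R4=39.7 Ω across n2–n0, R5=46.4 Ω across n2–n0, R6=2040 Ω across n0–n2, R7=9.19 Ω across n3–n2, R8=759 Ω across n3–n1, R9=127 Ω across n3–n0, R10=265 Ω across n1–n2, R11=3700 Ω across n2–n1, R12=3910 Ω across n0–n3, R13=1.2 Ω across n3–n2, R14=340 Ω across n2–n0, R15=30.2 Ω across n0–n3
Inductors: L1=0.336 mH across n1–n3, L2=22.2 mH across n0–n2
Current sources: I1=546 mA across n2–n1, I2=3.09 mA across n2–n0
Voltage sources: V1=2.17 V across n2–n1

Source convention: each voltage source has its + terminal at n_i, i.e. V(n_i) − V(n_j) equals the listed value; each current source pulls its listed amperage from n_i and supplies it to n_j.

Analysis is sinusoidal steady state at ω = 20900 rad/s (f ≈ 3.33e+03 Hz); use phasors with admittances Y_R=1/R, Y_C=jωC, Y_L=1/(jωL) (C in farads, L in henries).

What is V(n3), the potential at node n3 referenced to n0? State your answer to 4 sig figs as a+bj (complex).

0.01428+0.1734j V

Apply KCL at each of the 3 non-ground nodes and solve the resulting linear system.
Node n1: branches {R1, R8, L1, R10, I1, R11, V1} → V_1 = -2.107-0.1317j
Node n2: branches {R2, R3, R4, R5, R6, R7, L2, R10, I1, R11, R13, R14, I2, V1} → V_2 = 0.06276-0.1317j
Node n3: branches {R2, R3, R7, R8, L1, R9, R12, R13, R15} → V_3 = 0.01428+0.1734j
Source currents: i(V1)=-0.6075+0.3013j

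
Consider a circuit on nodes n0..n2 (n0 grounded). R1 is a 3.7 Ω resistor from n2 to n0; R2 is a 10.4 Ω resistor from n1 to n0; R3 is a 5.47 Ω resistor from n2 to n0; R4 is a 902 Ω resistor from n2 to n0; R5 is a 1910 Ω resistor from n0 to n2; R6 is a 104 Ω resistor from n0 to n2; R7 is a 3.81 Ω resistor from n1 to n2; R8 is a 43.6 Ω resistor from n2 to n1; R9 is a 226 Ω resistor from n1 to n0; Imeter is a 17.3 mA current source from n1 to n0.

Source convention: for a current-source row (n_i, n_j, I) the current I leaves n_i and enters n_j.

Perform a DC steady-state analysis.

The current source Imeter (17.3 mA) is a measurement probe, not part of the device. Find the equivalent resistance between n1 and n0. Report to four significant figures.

R_eq = 3.606 Ω

MNA unknowns: 2 node voltages V₁..V_2
R1: Y=0.2703 on G[2,0]
R2: Y=0.09615 on G[1,0]
R3: Y=0.1828 on G[2,0]
R4: Y=0.001109 on G[2,0]
R5: Y=0.0005236 on G[0,2]
R6: Y=0.009615 on G[0,2]
R7: Y=0.2625 on G[1,2]
R8: Y=0.02294 on G[2,1]
R9: Y=0.004425 on G[1,0]
Imeter: z[1]−=0.0173, z[0]+=0.0173
solve → V1=-0.06238, V2=-0.02375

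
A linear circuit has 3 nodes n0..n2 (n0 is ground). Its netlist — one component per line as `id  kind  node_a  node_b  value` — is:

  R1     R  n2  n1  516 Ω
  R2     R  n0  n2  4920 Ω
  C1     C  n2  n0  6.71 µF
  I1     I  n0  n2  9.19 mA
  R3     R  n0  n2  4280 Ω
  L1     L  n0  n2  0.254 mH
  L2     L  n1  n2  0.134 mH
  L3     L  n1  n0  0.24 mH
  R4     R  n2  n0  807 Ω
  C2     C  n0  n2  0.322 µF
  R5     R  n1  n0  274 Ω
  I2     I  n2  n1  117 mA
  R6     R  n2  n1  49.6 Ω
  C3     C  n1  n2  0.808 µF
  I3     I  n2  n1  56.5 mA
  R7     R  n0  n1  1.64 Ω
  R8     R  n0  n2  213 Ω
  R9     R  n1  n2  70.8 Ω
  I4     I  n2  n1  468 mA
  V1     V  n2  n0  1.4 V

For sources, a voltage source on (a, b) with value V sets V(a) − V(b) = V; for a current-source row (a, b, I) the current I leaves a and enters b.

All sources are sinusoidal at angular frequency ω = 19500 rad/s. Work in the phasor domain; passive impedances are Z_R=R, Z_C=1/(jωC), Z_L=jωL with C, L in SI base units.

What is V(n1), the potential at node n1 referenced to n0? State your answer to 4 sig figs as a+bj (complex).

0.9853+0.08982j V

MNA unknowns: 2 node voltages V₁..V_2 plus 1 source current (V1)
R1: Y=0.001938+0.000j on G[2,1]
R2: Y=0.0002033+0.000j on G[0,2]
C1: Y=0.000+0.1308j on G[2,0]
I1: z[0]−=0.00919, z[2]+=0.00919
R3: Y=0.0002336+0.000j on G[0,2]
L1: Y=0.000-0.2019j on G[0,2]
L2: Y=0.000-0.3827j on G[1,2]
L3: Y=0.000-0.2137j on G[1,0]
R4: Y=0.001239+0.000j on G[2,0]
C2: Y=0.000+0.006279j on G[0,2]
R5: Y=0.003650+0.000j on G[1,0]
I2: z[2]−=0.117, z[1]+=0.117
R6: Y=0.02016+0.000j on G[2,1]
C3: Y=0.000+0.01576j on G[1,2]
I3: z[2]−=0.0565, z[1]+=0.0565
R7: Y=0.6098+0.000j on G[0,1]
R8: Y=0.004695+0.000j on G[0,2]
R9: Y=0.01412+0.000j on G[1,2]
I4: z[2]−=0.468, z[1]+=0.468
V1: row V2−V0=1.4, i_V1 at 2,0
solve → V1=0.9853+0.08982j, V2=1.400+0.000j
aux → i_V1=-0.6233+0.2461j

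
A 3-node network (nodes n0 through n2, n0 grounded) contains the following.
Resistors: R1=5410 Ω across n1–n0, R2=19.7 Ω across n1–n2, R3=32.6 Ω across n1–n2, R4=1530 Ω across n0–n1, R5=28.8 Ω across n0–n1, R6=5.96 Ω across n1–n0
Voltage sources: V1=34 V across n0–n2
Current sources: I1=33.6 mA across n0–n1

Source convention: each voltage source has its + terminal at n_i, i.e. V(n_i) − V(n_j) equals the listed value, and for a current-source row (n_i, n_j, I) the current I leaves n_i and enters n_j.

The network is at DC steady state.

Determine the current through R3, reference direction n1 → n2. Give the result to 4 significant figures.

0.7483 A

Apply KCL at each of the 2 non-ground nodes and solve the resulting linear system.
Node n1: branches {R1, R2, R3, R4, R5, R6, I1} → V_1 = -9.605
Node n2: branches {R2, R3, V1} → V_2 = -34.00
Source currents: i(V1)=-1.987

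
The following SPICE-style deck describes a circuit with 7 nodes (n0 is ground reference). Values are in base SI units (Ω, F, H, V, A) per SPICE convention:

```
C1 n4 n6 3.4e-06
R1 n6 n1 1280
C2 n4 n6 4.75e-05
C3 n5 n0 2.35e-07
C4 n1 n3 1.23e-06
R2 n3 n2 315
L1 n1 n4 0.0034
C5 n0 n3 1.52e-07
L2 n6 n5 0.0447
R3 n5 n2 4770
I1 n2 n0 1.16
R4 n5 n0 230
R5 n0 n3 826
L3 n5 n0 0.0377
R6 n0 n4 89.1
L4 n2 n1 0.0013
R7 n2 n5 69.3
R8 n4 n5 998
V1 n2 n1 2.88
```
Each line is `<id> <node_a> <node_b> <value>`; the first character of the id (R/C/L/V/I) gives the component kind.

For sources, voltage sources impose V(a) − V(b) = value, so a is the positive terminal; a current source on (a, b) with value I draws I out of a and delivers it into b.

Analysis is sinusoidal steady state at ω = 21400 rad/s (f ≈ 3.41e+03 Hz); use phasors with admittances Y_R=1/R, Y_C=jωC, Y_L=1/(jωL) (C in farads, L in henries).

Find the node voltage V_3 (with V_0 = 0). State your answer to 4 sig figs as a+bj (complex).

Apply KCL at each of the 6 non-ground nodes and solve the resulting linear system.
Node n1: branches {R1, C4, L1, L4, V1} → V_1 = -102.3-0.2175j
Node n2: branches {R2, R3, I1, L4, R7, V1} → V_2 = -99.38-0.2175j
Node n3: branches {C4, R2, C5, R5} → V_3 = -90.60-2.960j
Node n4: branches {C1, C2, L1, R6, R8} → V_4 = -61.65+44.84j
Node n5: branches {C3, L2, R3, R4, L3, R7, R8} → V_5 = -71.45+15.12j
Node n6: branches {C1, R1, C2, L2} → V_6 = -61.68+44.90j
Source currents: i(V1)=-0.7232+0.3194j

-90.60-2.960j V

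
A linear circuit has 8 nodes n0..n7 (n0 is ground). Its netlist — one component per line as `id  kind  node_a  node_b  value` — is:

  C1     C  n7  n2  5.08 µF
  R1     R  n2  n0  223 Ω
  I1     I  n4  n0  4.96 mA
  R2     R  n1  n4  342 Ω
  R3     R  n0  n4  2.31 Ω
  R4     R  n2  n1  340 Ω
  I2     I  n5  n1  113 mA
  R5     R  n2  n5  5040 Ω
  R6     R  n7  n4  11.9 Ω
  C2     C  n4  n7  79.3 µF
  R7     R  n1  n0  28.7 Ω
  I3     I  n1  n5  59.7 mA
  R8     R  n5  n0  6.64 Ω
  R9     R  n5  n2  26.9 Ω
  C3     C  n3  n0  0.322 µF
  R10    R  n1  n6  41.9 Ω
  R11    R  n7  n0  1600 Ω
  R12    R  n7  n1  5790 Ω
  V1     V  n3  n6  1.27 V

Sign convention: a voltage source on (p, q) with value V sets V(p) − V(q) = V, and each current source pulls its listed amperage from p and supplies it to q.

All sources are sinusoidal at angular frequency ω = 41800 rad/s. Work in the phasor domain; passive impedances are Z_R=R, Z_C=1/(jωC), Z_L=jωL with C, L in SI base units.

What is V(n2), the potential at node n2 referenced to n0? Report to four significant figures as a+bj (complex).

-0.03243+0.02533j V

Apply KCL at each of the 7 non-ground nodes and solve the resulting linear system.
Node n1: branches {R2, R4, I2, R7, I3, R10, R12} → V_1 = 0.8797-0.4697j
Node n2: branches {C1, R1, R4, R5, R9} → V_2 = -0.03243+0.02533j
Node n3: branches {C3, V1} → V_3 = 1.430-1.276j
Node n4: branches {I1, R2, R3, R6, C2} → V_4 = -0.02069-0.008666j
Node n5: branches {I2, R5, I3, R8, R9} → V_5 = -0.2900+0.005036j
Node n6: branches {R10, V1} → V_6 = 0.1600-1.276j
Node n7: branches {C1, R6, C2, R11, R12} → V_7 = -0.02146-0.006686j
Source currents: i(V1)=-0.01718-0.01925j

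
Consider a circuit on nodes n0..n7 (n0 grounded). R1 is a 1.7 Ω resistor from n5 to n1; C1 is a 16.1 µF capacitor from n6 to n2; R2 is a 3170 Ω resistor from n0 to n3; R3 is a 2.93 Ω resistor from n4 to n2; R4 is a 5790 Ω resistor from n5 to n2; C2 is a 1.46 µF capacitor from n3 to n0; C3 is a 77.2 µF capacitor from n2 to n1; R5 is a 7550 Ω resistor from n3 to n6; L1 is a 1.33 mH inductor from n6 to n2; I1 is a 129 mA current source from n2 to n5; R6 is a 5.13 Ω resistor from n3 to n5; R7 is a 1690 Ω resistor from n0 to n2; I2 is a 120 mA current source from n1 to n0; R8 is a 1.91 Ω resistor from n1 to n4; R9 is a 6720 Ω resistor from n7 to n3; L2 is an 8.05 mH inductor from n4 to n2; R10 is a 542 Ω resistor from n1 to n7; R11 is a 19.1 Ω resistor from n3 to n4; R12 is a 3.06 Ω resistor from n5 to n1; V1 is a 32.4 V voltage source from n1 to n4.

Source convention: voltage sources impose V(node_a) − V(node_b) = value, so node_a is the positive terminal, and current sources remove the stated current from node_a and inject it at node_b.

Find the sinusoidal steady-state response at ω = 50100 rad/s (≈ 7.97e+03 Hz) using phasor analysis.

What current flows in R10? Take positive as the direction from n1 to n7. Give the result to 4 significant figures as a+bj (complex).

MNA unknowns: 7 node voltages V₁..V_7 plus 1 source current (V1)
R1: Y=0.5882+0.000j on G[5,1]
C1: Y=0.000+0.8066j on G[6,2]
R2: Y=0.0003155+0.000j on G[0,3]
R3: Y=0.3413+0.000j on G[4,2]
R4: Y=0.0001727+0.000j on G[5,2]
C2: Y=0.000+0.07315j on G[3,0]
C3: Y=0.000+3.868j on G[2,1]
R5: Y=0.0001325+0.000j on G[3,6]
L1: Y=0.000-0.01501j on G[6,2]
I1: z[2]−=0.129, z[5]+=0.129
R6: Y=0.1949+0.000j on G[3,5]
R7: Y=0.0005917+0.000j on G[0,2]
I2: z[1]−=0.12, z[0]+=0.12
R8: Y=0.5236+0.000j on G[1,4]
R9: Y=0.0001488+0.000j on G[7,3]
L2: Y=0.000-0.002480j on G[4,2]
R10: Y=0.001845+0.000j on G[1,7]
R11: Y=0.05236+0.000j on G[3,4]
R12: Y=0.3268+0.000j on G[5,1]
V1: row V1−V4=32.4, i_V1 at 1,4
solve → V1=7.220+1.682j, V2=6.986+4.557j, V3=-0.04418+1.697j, V4=-25.18+1.682j, V5=6.060+1.685j, V6=6.985+4.558j, V7=6.678+1.683j
aux → i_V1=-29.26-0.9022j

0.001000-2.043e-06j A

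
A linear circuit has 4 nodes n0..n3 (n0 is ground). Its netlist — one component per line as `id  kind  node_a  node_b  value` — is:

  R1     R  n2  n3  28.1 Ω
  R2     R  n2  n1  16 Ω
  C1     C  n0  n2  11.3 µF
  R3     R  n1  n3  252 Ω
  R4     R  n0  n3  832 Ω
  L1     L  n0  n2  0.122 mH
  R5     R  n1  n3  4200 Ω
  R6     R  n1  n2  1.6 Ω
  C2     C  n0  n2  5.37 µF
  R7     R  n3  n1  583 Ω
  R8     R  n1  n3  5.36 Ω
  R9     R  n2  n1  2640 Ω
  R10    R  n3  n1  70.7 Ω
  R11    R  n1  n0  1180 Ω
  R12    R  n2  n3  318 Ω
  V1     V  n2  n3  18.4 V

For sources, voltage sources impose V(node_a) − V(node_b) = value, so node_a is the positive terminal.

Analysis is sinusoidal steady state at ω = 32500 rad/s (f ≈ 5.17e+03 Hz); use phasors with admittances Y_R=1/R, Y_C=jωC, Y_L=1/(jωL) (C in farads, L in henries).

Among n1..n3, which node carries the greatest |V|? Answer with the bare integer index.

3

MNA unknowns: 3 node voltages V₁..V_3 plus 1 source current (V1)
R1: Y=0.03559+0.000j on G[2,3]
R2: Y=0.06250+0.000j on G[2,1]
C1: Y=0.000+0.3673j on G[0,2]
R3: Y=0.003968+0.000j on G[1,3]
R4: Y=0.001202+0.000j on G[0,3]
L1: Y=0.000-0.2522j on G[0,2]
R5: Y=0.0002381+0.000j on G[1,3]
R6: Y=0.6250+0.000j on G[1,2]
C2: Y=0.000+0.1745j on G[0,2]
R7: Y=0.001715+0.000j on G[3,1]
R8: Y=0.1866+0.000j on G[1,3]
R9: Y=0.0003788+0.000j on G[2,1]
R10: Y=0.01414+0.000j on G[3,1]
R11: Y=0.0008475+0.000j on G[1,0]
R12: Y=0.003145+0.000j on G[2,3]
V1: row V2−V3=18.4, i_V1 at 2,3
solve → V1=-4.246-0.08871j, V2=0.0006282-0.08880j, V3=-18.40-0.08880j
aux → i_V1=-3.659-0.0001241j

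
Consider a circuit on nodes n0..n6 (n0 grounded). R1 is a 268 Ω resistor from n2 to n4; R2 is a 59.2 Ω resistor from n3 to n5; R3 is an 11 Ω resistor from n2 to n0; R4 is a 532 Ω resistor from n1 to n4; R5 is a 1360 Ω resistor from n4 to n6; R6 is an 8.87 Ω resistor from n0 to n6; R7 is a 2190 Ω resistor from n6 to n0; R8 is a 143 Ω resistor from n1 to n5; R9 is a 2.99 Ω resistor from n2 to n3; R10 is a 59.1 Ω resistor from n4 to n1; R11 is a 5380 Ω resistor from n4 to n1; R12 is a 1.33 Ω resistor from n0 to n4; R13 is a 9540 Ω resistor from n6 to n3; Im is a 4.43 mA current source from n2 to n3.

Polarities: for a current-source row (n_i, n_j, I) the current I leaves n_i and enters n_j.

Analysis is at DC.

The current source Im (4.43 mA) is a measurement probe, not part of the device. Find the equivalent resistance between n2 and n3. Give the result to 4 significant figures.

MNA unknowns: 6 node voltages V₁..V_6
R1: Y=0.003731 on G[2,4]
R2: Y=0.01689 on G[3,5]
R3: Y=0.09091 on G[2,0]
R4: Y=0.001880 on G[1,4]
R5: Y=0.0007353 on G[4,6]
R6: Y=0.1127 on G[0,6]
R7: Y=0.0004566 on G[6,0]
R8: Y=0.006993 on G[1,5]
R9: Y=0.3344 on G[2,3]
R10: Y=0.01692 on G[4,1]
R11: Y=0.0001859 on G[4,1]
R12: Y=0.7519 on G[0,4]
R13: Y=0.0001048 on G[6,3]
Im: z[2]−=0.00443, z[3]+=0.00443
solve → V1=0.002646, V2=-0.0005298, V3=0.01257, V4=6.226e-05, V5=0.009661, V6=1.195e-05

R_eq = 2.956 Ω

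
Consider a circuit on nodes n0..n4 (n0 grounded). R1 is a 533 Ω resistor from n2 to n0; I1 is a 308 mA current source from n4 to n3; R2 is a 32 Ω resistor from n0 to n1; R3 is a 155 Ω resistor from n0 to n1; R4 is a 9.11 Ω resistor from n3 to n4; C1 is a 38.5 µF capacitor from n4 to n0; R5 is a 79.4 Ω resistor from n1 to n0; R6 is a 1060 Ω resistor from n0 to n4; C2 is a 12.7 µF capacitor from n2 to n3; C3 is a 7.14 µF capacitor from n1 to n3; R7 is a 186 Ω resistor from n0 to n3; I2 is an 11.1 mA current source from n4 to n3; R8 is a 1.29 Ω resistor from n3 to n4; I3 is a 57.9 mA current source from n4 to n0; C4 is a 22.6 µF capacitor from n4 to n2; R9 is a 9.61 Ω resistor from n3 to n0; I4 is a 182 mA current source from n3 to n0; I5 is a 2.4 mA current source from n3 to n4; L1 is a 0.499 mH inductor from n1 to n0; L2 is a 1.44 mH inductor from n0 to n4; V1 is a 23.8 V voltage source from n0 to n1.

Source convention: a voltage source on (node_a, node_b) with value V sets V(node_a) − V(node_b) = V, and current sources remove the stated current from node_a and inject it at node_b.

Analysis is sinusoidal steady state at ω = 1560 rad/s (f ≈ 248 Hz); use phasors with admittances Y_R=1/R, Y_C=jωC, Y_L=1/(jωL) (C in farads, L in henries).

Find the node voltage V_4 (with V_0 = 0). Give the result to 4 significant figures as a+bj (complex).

0.4181-0.7950j V

Apply KCL at each of the 4 non-ground nodes and solve the resulting linear system.
Node n1: branches {R2, R3, R5, C3, L1, V1} → V_1 = -23.80+0.000j
Node n2: branches {R1, C2, C4} → V_2 = 0.4742-0.8454j
Node n3: branches {I1, R4, C2, C3, R7, I2, R8, R9, I4, I5} → V_3 = 0.4939-0.9800j
Node n4: branches {I1, R4, C1, R6, I2, R8, I3, C4, I5, L2} → V_4 = 0.4181-0.7950j
Source currents: i(V1)=-1.208+30.30j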